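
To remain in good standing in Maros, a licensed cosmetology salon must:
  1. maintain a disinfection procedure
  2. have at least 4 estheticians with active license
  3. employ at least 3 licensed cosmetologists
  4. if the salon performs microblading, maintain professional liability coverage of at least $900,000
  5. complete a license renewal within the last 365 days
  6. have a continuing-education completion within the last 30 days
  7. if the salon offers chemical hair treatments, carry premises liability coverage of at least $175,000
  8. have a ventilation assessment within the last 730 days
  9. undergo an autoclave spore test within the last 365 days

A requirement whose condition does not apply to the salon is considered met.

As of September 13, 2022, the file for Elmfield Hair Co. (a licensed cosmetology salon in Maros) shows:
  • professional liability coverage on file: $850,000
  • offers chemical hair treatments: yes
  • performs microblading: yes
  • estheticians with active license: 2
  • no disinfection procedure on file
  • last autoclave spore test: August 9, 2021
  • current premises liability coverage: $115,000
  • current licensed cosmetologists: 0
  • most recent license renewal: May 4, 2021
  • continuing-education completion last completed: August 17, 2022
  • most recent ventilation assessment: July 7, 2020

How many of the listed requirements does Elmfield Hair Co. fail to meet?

8

1. disinfection procedure absent → not met
2. estheticians with active license 2 < 4 → not met
3. licensed cosmetologists 0 < 3 → not met
4. condition 'performs microblading' holds; professional liability coverage $850,000 < $900,000 → not met
5. license renewal 497 days ago vs limit 365 → not met
6. continuing-education completion 27 days ago vs limit 30 → met
7. condition 'offers chemical hair treatments' holds; premises liability coverage $115,000 < $175,000 → not met
8. ventilation assessment 798 days ago vs limit 730 → not met
9. autoclave spore test 400 days ago vs limit 365 → not met
Not met: 8 of 9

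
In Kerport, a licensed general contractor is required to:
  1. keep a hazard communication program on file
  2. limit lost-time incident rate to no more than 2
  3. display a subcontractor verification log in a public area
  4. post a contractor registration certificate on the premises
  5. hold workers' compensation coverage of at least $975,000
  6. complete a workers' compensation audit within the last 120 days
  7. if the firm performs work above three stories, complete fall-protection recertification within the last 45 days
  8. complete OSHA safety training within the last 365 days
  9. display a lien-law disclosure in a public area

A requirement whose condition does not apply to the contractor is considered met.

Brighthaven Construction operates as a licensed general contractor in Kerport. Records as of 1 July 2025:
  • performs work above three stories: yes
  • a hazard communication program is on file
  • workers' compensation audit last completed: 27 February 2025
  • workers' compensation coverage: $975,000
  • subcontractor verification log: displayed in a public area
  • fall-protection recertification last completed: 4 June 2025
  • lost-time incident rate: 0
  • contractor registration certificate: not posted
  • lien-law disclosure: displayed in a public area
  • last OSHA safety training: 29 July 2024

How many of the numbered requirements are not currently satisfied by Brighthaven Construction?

2

1. hazard communication program present → met
2. lost-time incident rate 0 ≤ 2 → met
3. subcontractor verification log present → met
4. contractor registration certificate absent → not met
5. workers' compensation coverage $975,000 ≥ $975,000 → met
6. workers' compensation audit 124 days ago vs limit 120 → not met
7. condition 'performs work above three stories' holds; fall-protection recertification 27 days ago vs limit 45 → met
8. OSHA safety training 337 days ago vs limit 365 → met
9. lien-law disclosure present → met
Not met: 2 of 9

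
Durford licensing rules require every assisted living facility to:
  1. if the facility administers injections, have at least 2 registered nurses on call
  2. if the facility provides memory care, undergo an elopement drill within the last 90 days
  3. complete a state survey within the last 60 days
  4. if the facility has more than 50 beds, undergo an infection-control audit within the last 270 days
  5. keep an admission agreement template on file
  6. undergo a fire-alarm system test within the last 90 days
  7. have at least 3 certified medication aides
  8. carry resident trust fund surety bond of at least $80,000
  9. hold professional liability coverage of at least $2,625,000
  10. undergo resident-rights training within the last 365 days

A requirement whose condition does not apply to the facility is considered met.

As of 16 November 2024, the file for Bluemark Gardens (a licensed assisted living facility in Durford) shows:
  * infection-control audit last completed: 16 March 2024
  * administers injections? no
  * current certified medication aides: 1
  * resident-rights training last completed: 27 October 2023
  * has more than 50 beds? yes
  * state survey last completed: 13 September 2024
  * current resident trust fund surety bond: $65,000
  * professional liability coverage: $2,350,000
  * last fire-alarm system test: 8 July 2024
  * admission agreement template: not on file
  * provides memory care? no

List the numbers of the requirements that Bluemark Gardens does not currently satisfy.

3, 5, 6, 7, 8, 9, 10

1. condition 'administers injections' does not hold → requirement n/a → met
2. condition 'provides memory care' does not hold → requirement n/a → met
3. state survey 64 days ago vs limit 60 → not met
4. condition 'has more than 50 beds' holds; infection-control audit 245 days ago vs limit 270 → met
5. admission agreement template absent → not met
6. fire-alarm system test 131 days ago vs limit 90 → not met
7. certified medication aides 1 < 3 → not met
8. resident trust fund surety bond $65,000 < $80,000 → not met
9. professional liability coverage $2,350,000 < $2,625,000 → not met
10. resident-rights training 386 days ago vs limit 365 → not met
Not met: 3, 5, 6, 7, 8, 9, 10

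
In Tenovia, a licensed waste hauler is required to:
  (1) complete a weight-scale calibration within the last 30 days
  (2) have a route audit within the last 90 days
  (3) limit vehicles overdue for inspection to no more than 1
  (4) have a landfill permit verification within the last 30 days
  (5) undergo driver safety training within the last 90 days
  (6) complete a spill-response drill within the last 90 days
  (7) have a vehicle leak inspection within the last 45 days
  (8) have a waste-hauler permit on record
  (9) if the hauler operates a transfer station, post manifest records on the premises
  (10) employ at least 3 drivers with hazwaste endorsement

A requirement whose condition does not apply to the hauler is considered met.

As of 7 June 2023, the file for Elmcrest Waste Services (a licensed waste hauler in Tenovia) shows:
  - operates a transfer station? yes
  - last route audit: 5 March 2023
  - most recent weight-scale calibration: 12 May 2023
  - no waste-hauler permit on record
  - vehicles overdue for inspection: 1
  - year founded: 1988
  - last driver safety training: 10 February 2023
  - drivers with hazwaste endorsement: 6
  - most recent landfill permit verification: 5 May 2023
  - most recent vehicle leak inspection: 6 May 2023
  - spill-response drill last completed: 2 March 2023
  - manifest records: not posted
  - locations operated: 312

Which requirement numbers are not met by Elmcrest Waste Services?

1. weight-scale calibration 26 days ago vs limit 30 → met
2. route audit 94 days ago vs limit 90 → not met
3. vehicles overdue for inspection 1 ≤ 1 → met
4. landfill permit verification 33 days ago vs limit 30 → not met
5. driver safety training 117 days ago vs limit 90 → not met
6. spill-response drill 97 days ago vs limit 90 → not met
7. vehicle leak inspection 32 days ago vs limit 45 → met
8. waste-hauler permit absent → not met
9. condition 'operates a transfer station' holds; manifest records absent → not met
10. drivers with hazwaste endorsement 6 ≥ 3 → met
Not met: 2, 4, 5, 6, 8, 9

2, 4, 5, 6, 8, 9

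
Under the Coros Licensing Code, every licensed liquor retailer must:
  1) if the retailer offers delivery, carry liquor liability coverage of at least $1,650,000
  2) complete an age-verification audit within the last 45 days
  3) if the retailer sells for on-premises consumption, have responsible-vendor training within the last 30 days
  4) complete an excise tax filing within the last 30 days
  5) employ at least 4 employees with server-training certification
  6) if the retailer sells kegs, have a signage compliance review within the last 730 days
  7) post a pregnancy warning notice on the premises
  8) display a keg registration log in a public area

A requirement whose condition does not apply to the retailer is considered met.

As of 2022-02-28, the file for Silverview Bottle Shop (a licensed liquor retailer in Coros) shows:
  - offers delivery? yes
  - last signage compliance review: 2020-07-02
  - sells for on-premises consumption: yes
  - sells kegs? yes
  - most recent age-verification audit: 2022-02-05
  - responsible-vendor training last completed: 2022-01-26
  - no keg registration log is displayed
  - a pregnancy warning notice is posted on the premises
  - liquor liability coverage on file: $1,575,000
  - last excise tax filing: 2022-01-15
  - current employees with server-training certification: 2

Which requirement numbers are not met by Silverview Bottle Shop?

1. condition 'offers delivery' holds; liquor liability coverage $1,575,000 < $1,650,000 → not met
2. age-verification audit 23 days ago vs limit 45 → met
3. condition 'sells for on-premises consumption' holds; responsible-vendor training 33 days ago vs limit 30 → not met
4. excise tax filing 44 days ago vs limit 30 → not met
5. employees with server-training certification 2 < 4 → not met
6. condition 'sells kegs' holds; signage compliance review 606 days ago vs limit 730 → met
7. pregnancy warning notice present → met
8. keg registration log absent → not met
Not met: 1, 3, 4, 5, 8

1, 3, 4, 5, 8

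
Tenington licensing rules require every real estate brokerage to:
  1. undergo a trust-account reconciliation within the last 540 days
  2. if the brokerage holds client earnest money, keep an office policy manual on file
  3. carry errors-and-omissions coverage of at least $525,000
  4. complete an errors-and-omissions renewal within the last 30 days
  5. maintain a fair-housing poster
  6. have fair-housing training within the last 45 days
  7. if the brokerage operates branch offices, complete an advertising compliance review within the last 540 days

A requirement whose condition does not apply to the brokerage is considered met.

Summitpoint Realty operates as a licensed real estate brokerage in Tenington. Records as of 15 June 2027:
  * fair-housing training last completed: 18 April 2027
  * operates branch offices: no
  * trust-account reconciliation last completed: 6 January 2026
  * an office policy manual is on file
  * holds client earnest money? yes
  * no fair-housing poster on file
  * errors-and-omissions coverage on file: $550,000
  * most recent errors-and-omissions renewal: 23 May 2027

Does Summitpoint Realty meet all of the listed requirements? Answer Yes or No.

No

1. trust-account reconciliation 525 days ago vs limit 540 → met
2. condition 'holds client earnest money' holds; office policy manual present → met
3. errors-and-omissions coverage $550,000 ≥ $525,000 → met
4. errors-and-omissions renewal 23 days ago vs limit 30 → met
5. fair-housing poster absent → not met
6. fair-housing training 58 days ago vs limit 45 → not met
7. condition 'operates branch offices' does not hold → requirement n/a → met
Not met: 5, 6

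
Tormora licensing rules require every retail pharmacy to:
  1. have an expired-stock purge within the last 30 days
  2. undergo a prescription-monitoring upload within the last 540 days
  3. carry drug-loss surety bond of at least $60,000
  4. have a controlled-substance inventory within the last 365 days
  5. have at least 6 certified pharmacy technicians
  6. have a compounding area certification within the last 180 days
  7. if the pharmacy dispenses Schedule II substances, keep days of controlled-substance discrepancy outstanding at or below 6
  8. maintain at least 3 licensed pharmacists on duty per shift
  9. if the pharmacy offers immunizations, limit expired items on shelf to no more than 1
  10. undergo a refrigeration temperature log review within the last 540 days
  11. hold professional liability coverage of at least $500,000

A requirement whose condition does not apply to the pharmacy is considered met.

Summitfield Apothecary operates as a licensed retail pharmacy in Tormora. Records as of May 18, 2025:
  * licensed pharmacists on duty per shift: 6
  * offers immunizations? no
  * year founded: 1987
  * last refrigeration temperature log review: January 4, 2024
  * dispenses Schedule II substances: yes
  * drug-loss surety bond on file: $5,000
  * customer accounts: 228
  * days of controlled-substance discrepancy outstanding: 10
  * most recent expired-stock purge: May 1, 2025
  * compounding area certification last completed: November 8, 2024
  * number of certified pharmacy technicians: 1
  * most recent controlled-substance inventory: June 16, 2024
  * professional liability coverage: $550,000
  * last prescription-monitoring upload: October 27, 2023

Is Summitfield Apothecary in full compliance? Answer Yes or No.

1. expired-stock purge 17 days ago vs limit 30 → met
2. prescription-monitoring upload 569 days ago vs limit 540 → not met
3. drug-loss surety bond $5,000 < $60,000 → not met
4. controlled-substance inventory 336 days ago vs limit 365 → met
5. certified pharmacy technicians 1 < 6 → not met
6. compounding area certification 191 days ago vs limit 180 → not met
7. condition 'dispenses Schedule II substances' holds; days of controlled-substance discrepancy outstanding 10 > 6 → not met
8. licensed pharmacists on duty per shift 6 ≥ 3 → met
9. condition 'offers immunizations' does not hold → requirement n/a → met
10. refrigeration temperature log review 500 days ago vs limit 540 → met
11. professional liability coverage $550,000 ≥ $500,000 → met
Not met: 2, 3, 5, 6, 7

No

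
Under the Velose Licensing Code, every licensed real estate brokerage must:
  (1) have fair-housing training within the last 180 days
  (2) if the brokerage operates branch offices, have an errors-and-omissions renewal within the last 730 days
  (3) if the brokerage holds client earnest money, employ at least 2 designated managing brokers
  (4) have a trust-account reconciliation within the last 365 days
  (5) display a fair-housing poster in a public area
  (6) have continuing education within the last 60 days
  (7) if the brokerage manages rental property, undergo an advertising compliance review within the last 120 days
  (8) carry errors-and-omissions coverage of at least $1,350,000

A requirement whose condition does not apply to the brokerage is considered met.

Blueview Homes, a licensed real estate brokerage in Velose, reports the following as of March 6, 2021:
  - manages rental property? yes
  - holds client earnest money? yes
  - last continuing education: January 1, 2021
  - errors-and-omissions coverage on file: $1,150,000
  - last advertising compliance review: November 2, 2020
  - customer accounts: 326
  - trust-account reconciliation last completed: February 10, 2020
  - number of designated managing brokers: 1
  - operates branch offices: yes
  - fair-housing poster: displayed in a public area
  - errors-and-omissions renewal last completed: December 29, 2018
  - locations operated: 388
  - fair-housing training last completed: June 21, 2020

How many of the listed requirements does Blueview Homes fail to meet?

1. fair-housing training 258 days ago vs limit 180 → not met
2. condition 'operates branch offices' holds; errors-and-omissions renewal 798 days ago vs limit 730 → not met
3. condition 'holds client earnest money' holds; designated managing brokers 1 < 2 → not met
4. trust-account reconciliation 390 days ago vs limit 365 → not met
5. fair-housing poster present → met
6. continuing education 64 days ago vs limit 60 → not met
7. condition 'manages rental property' holds; advertising compliance review 124 days ago vs limit 120 → not met
8. errors-and-omissions coverage $1,150,000 < $1,350,000 → not met
Not met: 7 of 8

7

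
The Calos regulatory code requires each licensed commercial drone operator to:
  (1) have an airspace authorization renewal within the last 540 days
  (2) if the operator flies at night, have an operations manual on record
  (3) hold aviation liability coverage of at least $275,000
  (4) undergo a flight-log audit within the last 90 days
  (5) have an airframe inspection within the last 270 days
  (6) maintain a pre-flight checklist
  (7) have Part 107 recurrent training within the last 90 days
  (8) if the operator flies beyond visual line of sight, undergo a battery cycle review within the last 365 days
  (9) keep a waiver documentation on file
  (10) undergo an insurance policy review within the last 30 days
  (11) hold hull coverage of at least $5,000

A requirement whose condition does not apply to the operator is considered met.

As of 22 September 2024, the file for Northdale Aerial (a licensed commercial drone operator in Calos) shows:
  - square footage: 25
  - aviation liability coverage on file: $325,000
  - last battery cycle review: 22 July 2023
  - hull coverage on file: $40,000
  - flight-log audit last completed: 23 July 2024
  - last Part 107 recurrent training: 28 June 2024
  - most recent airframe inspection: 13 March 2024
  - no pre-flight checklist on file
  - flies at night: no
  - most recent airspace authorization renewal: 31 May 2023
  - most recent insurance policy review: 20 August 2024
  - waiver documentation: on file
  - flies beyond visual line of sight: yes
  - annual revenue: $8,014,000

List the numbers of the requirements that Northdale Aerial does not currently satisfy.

6, 8, 10

1. airspace authorization renewal 480 days ago vs limit 540 → met
2. condition 'flies at night' does not hold → requirement n/a → met
3. aviation liability coverage $325,000 ≥ $275,000 → met
4. flight-log audit 61 days ago vs limit 90 → met
5. airframe inspection 193 days ago vs limit 270 → met
6. pre-flight checklist absent → not met
7. Part 107 recurrent training 86 days ago vs limit 90 → met
8. condition 'flies beyond visual line of sight' holds; battery cycle review 428 days ago vs limit 365 → not met
9. waiver documentation present → met
10. insurance policy review 33 days ago vs limit 30 → not met
11. hull coverage $40,000 ≥ $5,000 → met
Not met: 6, 8, 10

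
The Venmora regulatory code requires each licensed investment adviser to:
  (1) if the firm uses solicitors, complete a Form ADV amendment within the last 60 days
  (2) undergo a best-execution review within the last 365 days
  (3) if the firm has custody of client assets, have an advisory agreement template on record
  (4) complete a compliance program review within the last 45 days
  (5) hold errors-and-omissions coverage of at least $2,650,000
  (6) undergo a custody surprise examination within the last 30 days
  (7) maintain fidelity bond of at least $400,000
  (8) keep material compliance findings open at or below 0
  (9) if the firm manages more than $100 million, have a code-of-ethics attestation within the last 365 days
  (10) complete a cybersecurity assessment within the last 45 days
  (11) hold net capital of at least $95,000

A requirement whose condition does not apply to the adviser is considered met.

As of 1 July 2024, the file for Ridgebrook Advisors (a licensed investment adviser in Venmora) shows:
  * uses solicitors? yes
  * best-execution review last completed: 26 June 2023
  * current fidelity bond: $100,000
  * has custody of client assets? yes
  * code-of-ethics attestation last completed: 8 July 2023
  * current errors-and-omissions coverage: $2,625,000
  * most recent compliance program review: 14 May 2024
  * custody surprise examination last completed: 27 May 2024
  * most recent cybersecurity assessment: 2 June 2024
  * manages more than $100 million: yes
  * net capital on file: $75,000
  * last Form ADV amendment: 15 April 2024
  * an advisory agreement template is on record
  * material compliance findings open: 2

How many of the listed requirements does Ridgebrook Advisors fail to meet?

8

1. condition 'uses solicitors' holds; Form ADV amendment 77 days ago vs limit 60 → not met
2. best-execution review 371 days ago vs limit 365 → not met
3. condition 'has custody of client assets' holds; advisory agreement template present → met
4. compliance program review 48 days ago vs limit 45 → not met
5. errors-and-omissions coverage $2,625,000 < $2,650,000 → not met
6. custody surprise examination 35 days ago vs limit 30 → not met
7. fidelity bond $100,000 < $400,000 → not met
8. material compliance findings open 2 > 0 → not met
9. condition 'manages more than $100 million' holds; code-of-ethics attestation 359 days ago vs limit 365 → met
10. cybersecurity assessment 29 days ago vs limit 45 → met
11. net capital $75,000 < $95,000 → not met
Not met: 8 of 11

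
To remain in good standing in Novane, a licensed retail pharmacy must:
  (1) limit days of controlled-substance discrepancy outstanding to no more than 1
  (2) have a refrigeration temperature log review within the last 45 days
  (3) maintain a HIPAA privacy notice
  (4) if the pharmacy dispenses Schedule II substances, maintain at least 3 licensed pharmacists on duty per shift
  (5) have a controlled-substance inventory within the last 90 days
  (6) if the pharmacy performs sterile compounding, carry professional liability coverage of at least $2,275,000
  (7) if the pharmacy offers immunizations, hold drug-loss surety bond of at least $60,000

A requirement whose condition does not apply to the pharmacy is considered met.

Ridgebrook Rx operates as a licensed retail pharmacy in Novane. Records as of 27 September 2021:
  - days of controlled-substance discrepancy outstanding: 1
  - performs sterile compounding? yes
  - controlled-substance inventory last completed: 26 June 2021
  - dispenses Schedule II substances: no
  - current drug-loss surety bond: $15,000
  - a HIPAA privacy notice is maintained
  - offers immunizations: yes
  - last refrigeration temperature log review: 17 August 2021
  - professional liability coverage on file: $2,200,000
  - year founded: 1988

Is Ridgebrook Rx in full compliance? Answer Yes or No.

1. days of controlled-substance discrepancy outstanding 1 ≤ 1 → met
2. refrigeration temperature log review 41 days ago vs limit 45 → met
3. HIPAA privacy notice present → met
4. condition 'dispenses Schedule II substances' does not hold → requirement n/a → met
5. controlled-substance inventory 93 days ago vs limit 90 → not met
6. condition 'performs sterile compounding' holds; professional liability coverage $2,200,000 < $2,275,000 → not met
7. condition 'offers immunizations' holds; drug-loss surety bond $15,000 < $60,000 → not met
Not met: 5, 6, 7

No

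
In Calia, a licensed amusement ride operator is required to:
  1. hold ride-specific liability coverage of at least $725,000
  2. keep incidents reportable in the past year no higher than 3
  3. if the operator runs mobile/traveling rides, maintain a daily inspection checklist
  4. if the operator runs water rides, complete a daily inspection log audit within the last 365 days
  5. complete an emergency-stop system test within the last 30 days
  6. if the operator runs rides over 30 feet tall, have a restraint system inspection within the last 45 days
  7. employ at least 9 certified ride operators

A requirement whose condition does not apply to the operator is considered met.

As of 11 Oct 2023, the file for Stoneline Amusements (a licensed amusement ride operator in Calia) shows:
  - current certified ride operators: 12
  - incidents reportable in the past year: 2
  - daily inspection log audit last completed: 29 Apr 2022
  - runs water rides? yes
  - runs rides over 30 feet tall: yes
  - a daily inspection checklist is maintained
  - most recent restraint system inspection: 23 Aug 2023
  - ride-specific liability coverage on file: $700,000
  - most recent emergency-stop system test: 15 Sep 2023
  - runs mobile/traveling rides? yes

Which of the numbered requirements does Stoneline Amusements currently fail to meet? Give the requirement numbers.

1, 4, 6

1. ride-specific liability coverage $700,000 < $725,000 → not met
2. incidents reportable in the past year 2 ≤ 3 → met
3. condition 'runs mobile/traveling rides' holds; daily inspection checklist present → met
4. condition 'runs water rides' holds; daily inspection log audit 530 days ago vs limit 365 → not met
5. emergency-stop system test 26 days ago vs limit 30 → met
6. condition 'runs rides over 30 feet tall' holds; restraint system inspection 49 days ago vs limit 45 → not met
7. certified ride operators 12 ≥ 9 → met
Not met: 1, 4, 6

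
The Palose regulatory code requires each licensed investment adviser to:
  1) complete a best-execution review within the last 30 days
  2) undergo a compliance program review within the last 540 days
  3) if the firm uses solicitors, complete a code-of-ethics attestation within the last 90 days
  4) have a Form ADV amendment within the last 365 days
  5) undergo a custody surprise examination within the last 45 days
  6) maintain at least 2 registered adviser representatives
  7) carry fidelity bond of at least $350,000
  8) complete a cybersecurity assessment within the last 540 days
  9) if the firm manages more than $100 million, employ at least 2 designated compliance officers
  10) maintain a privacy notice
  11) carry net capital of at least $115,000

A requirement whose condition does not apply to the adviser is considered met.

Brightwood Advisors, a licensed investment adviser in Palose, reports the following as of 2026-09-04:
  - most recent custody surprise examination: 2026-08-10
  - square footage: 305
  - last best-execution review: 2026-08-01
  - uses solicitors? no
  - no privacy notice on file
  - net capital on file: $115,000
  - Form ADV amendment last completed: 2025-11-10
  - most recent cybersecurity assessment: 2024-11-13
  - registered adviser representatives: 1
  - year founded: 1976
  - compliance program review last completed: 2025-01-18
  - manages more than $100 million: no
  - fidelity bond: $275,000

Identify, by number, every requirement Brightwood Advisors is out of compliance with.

1, 2, 6, 7, 8, 10

1. best-execution review 34 days ago vs limit 30 → not met
2. compliance program review 594 days ago vs limit 540 → not met
3. condition 'uses solicitors' does not hold → requirement n/a → met
4. Form ADV amendment 298 days ago vs limit 365 → met
5. custody surprise examination 25 days ago vs limit 45 → met
6. registered adviser representatives 1 < 2 → not met
7. fidelity bond $275,000 < $350,000 → not met
8. cybersecurity assessment 660 days ago vs limit 540 → not met
9. condition 'manages more than $100 million' does not hold → requirement n/a → met
10. privacy notice absent → not met
11. net capital $115,000 ≥ $115,000 → met
Not met: 1, 2, 6, 7, 8, 10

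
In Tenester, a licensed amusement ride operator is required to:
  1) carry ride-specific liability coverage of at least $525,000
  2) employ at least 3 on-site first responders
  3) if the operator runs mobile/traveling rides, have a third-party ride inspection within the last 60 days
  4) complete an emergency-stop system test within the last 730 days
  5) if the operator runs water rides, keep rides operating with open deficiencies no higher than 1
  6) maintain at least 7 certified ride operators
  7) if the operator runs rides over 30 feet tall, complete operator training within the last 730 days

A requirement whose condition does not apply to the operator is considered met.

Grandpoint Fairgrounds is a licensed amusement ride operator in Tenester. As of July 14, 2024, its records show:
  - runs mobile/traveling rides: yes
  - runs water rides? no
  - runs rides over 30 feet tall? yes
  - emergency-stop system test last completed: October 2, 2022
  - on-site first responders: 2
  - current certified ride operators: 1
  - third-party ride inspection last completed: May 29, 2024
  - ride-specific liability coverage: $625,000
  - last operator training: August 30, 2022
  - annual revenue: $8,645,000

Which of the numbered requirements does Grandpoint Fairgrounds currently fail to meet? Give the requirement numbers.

1. ride-specific liability coverage $625,000 ≥ $525,000 → met
2. on-site first responders 2 < 3 → not met
3. condition 'runs mobile/traveling rides' holds; third-party ride inspection 46 days ago vs limit 60 → met
4. emergency-stop system test 651 days ago vs limit 730 → met
5. condition 'runs water rides' does not hold → requirement n/a → met
6. certified ride operators 1 < 7 → not met
7. condition 'runs rides over 30 feet tall' holds; operator training 684 days ago vs limit 730 → met
Not met: 2, 6

2, 6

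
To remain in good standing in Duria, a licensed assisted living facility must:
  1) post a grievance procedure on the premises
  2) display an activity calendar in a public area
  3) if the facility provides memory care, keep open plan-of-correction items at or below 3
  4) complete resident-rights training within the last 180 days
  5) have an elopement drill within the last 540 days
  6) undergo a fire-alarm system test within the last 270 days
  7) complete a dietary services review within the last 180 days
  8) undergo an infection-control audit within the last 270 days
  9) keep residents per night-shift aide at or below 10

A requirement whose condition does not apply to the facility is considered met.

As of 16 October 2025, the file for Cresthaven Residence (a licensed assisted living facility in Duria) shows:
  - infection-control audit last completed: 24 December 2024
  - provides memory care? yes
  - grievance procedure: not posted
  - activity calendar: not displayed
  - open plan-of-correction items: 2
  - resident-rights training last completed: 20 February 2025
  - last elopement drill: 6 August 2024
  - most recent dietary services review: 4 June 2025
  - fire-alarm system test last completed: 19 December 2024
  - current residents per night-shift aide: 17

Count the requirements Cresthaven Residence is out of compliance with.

1. grievance procedure absent → not met
2. activity calendar absent → not met
3. condition 'provides memory care' holds; open plan-of-correction items 2 ≤ 3 → met
4. resident-rights training 238 days ago vs limit 180 → not met
5. elopement drill 436 days ago vs limit 540 → met
6. fire-alarm system test 301 days ago vs limit 270 → not met
7. dietary services review 134 days ago vs limit 180 → met
8. infection-control audit 296 days ago vs limit 270 → not met
9. residents per night-shift aide 17 > 10 → not met
Not met: 6 of 9

6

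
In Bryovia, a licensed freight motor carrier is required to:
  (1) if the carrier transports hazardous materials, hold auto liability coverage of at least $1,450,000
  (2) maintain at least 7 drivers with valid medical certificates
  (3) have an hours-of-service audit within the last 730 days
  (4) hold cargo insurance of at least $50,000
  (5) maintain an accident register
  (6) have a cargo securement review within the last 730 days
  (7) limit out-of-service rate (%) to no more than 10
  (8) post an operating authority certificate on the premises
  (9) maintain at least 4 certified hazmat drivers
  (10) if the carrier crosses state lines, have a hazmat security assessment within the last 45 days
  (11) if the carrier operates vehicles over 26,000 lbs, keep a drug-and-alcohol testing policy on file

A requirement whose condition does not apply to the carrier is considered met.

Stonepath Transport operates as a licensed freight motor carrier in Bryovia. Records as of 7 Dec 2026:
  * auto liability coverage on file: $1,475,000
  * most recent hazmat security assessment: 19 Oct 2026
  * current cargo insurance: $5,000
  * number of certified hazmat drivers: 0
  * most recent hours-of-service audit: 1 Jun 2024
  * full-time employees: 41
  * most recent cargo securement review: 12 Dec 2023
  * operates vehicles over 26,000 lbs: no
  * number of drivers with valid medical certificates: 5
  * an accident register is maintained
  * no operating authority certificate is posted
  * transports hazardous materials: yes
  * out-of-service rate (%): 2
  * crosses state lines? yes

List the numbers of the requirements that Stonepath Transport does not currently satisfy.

1. condition 'transports hazardous materials' holds; auto liability coverage $1,475,000 ≥ $1,450,000 → met
2. drivers with valid medical certificates 5 < 7 → not met
3. hours-of-service audit 919 days ago vs limit 730 → not met
4. cargo insurance $5,000 < $50,000 → not met
5. accident register present → met
6. cargo securement review 1091 days ago vs limit 730 → not met
7. out-of-service rate (%) 2 ≤ 10 → met
8. operating authority certificate absent → not met
9. certified hazmat drivers 0 < 4 → not met
10. condition 'crosses state lines' holds; hazmat security assessment 49 days ago vs limit 45 → not met
11. condition 'operates vehicles over 26,000 lbs' does not hold → requirement n/a → met
Not met: 2, 3, 4, 6, 8, 9, 10

2, 3, 4, 6, 8, 9, 10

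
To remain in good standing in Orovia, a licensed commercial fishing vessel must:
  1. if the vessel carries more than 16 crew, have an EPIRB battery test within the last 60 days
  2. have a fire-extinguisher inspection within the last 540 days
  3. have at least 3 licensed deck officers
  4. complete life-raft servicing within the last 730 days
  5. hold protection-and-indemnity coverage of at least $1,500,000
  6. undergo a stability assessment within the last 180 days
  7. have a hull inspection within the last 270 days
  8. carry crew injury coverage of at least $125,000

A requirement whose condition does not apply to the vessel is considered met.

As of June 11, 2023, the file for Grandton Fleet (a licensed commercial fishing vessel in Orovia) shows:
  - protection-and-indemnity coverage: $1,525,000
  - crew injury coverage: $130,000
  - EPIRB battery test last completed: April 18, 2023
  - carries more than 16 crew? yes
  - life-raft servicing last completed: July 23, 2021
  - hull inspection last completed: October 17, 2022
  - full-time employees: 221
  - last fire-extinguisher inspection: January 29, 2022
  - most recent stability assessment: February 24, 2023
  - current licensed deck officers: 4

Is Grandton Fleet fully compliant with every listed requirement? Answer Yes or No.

Yes

1. condition 'carries more than 16 crew' holds; EPIRB battery test 54 days ago vs limit 60 → met
2. fire-extinguisher inspection 498 days ago vs limit 540 → met
3. licensed deck officers 4 ≥ 3 → met
4. life-raft servicing 688 days ago vs limit 730 → met
5. protection-and-indemnity coverage $1,525,000 ≥ $1,500,000 → met
6. stability assessment 107 days ago vs limit 180 → met
7. hull inspection 237 days ago vs limit 270 → met
8. crew injury coverage $130,000 ≥ $125,000 → met
All met.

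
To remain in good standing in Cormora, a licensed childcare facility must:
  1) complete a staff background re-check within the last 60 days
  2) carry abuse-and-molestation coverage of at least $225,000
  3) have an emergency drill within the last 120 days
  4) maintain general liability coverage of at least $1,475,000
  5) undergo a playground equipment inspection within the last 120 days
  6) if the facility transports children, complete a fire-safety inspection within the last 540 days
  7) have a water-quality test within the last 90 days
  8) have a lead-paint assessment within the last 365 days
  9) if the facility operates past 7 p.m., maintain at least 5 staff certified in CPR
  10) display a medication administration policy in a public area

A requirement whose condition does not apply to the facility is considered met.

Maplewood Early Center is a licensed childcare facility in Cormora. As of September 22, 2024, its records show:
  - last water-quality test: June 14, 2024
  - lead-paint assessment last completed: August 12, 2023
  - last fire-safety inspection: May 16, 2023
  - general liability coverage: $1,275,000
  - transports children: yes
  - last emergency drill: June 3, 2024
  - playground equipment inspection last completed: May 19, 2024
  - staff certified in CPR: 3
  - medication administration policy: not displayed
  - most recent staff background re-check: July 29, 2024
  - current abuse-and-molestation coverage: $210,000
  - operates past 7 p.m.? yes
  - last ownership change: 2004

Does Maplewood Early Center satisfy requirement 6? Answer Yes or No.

Yes

6. condition 'transports children' holds; fire-safety inspection 495 days ago vs limit 540 → met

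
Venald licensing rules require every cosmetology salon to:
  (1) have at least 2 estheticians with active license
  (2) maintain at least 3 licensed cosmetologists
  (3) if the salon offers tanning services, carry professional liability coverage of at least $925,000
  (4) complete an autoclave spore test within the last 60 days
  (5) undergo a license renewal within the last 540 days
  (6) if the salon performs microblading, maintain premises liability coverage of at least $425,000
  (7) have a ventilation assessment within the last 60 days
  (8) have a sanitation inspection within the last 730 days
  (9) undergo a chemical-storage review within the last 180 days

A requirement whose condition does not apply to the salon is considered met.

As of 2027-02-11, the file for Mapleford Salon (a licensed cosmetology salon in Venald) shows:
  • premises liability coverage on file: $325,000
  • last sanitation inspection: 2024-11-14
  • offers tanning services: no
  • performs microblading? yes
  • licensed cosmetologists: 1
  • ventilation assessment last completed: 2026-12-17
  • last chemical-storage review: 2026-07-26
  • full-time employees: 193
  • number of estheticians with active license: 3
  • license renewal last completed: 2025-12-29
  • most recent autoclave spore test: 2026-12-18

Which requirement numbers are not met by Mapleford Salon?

1. estheticians with active license 3 ≥ 2 → met
2. licensed cosmetologists 1 < 3 → not met
3. condition 'offers tanning services' does not hold → requirement n/a → met
4. autoclave spore test 55 days ago vs limit 60 → met
5. license renewal 409 days ago vs limit 540 → met
6. condition 'performs microblading' holds; premises liability coverage $325,000 < $425,000 → not met
7. ventilation assessment 56 days ago vs limit 60 → met
8. sanitation inspection 819 days ago vs limit 730 → not met
9. chemical-storage review 200 days ago vs limit 180 → not met
Not met: 2, 6, 8, 9

2, 6, 8, 9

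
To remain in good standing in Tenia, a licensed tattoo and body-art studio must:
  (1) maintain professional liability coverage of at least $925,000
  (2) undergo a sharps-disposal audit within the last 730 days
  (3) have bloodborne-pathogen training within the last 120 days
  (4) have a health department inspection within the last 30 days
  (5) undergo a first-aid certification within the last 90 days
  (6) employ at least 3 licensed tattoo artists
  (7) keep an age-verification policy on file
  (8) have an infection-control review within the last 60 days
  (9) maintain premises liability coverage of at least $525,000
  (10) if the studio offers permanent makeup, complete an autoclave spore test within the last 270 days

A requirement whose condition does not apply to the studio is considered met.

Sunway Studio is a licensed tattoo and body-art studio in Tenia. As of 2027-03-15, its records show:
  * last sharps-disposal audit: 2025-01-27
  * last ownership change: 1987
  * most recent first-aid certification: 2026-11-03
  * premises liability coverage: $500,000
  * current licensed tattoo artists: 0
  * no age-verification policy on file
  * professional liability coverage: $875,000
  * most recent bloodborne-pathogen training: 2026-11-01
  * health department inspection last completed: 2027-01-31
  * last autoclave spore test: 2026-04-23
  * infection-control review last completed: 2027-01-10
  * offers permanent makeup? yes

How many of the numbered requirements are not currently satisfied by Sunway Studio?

10

1. professional liability coverage $875,000 < $925,000 → not met
2. sharps-disposal audit 777 days ago vs limit 730 → not met
3. bloodborne-pathogen training 134 days ago vs limit 120 → not met
4. health department inspection 43 days ago vs limit 30 → not met
5. first-aid certification 132 days ago vs limit 90 → not met
6. licensed tattoo artists 0 < 3 → not met
7. age-verification policy absent → not met
8. infection-control review 64 days ago vs limit 60 → not met
9. premises liability coverage $500,000 < $525,000 → not met
10. condition 'offers permanent makeup' holds; autoclave spore test 326 days ago vs limit 270 → not met
Not met: 10 of 10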